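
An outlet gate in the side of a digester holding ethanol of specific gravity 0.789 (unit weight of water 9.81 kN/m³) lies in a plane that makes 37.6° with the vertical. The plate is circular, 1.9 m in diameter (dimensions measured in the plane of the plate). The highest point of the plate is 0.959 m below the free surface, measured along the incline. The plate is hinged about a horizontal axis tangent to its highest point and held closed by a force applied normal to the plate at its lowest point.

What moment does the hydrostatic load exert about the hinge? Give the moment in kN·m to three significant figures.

γ = 0.789 × 9.81 = 7.74009 kN/m³.
The plate makes 37.6° with the vertical, i.e. θ = 90° − 37.6° = 52.4° to the horizontal. Measuring y along the incline from the free-surface line, vertical depth h = y·sinθ with sinθ = 0.792290.
The centroid is at the centre, 0.95 m below the top of the plate, so y_c = 0.959 + 0.95 = 1.909 m and h_c = 1.909 × 0.792290 = 1.51248 m.
A = π(0.95)² = 2.83529 m².
Resultant F = γ·h_c·A = 7.74009 × 1.51248 × 2.83529 = 33.192 kN.
I_c = πr⁴/4 = π × 0.95⁴/4 = 0.639712 m⁴.
Centre of pressure: y_p = y_c + I_c/(y_c·A) = 1.909 + 0.639712/(1.909 × 2.83529) = 1.909 + 0.11819 = 2.02719 m along the plane.
The resultant acts 0.95 + 0.11819 = 1.06819 m (along the plate) below the hinge at the top edge, so the moment about the hinge is M = F × 1.06819 = 33.192 × 1.06819 = 35.4554 kN·m.

M ≈ 35.5 kN·m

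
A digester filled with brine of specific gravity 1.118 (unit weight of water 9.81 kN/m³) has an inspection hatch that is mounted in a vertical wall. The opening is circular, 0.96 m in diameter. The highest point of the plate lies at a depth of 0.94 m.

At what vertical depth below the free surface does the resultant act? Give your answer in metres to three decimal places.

γ = 1.118 × 9.81 = 10.96758 kN/m³.
The centroid is at the centre, 0.48 m below the top of the plate, so the centroid depth is h_c = 0.94 + 0.48 = 1.42 m.
A = π(0.48)² = 0.723823 m².
Resultant F = γ·h_c·A = 10.96758 × 1.42 × 0.723823 = 11.2728 kN.
I_c = πr⁴/4 = π × 0.48⁴/4 = 0.0416922 m⁴.
Centre of pressure: y_p = y_c + I_c/(y_c·A) = 1.42 + 0.0416922/(1.42 × 0.723823) = 1.42 + 0.0405634 = 1.46056 m along the plane.

h_p = 1.461 m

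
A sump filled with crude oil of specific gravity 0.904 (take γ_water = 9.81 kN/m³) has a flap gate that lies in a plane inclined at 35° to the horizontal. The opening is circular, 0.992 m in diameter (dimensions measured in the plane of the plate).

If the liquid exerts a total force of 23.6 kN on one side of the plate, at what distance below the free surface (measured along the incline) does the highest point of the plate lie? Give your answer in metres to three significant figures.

γ = 0.904 × 9.81 = 8.86824 kN/m³.
A = π(0.496)² = 0.772882 m².
From F = γ·h_c·A, the centroid depth is h_c = 23.6/(8.86824 × 0.772882) = 3.44319 m.
Let θ = 35° be the plate's angle to the horizontal; measure y along the incline from where the plane meets the free surface. Vertical depth h = y·sinθ with sinθ = 0.573576.
Along the incline, y_c = h_c/sinθ = 3.44319/0.573576 = 6.00302 m.
The centroid is at the centre, 0.496 m below the top of the plate, so the highest point sits at y_top = 6.00302 − 0.496 = 5.50702 m along the incline.

y_top ≈ 5.51 m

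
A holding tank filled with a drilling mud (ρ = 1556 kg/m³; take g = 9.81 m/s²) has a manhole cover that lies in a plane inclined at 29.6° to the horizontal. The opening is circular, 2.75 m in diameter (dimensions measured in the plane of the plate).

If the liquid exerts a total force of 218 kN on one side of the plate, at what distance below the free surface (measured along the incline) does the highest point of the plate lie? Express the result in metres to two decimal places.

γ = ρg = 1556 × 9.81 / 1000 = 15.26436 kN/m³.
A = π(1.375)² = 5.93957 m².
From F = γ·h_c·A, the centroid depth is h_c = 218/(15.26436 × 5.93957) = 2.40449 m.
Let θ = 29.6° be the plate's angle to the horizontal; measure y along the incline from where the plane meets the free surface. Vertical depth h = y·sinθ with sinθ = 0.493942.
Along the incline, y_c = h_c/sinθ = 2.40449/0.493942 = 4.86796 m.
The centroid is at the centre, 1.375 m below the top of the plate, so the highest point sits at y_top = 4.86796 − 1.375 = 3.49296 m along the incline.

y_top ≈ 3.49 m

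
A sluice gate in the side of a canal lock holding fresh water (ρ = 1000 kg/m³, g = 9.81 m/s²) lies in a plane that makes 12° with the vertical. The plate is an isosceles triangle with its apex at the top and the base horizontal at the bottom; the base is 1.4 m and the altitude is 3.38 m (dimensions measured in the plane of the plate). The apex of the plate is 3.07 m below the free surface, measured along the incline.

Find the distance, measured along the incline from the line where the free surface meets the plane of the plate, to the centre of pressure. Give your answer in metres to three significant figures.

y_p = 5.44 m

γ = ρg = 1000 × 9.81 = 9810 N/m³ = 9.81 kN/m³.
The plate makes 12° with the vertical, i.e. θ = 90° − 12° = 78° to the horizontal. Measuring y along the incline from the free-surface line, vertical depth h = y·sinθ with sinθ = 0.978148.
With the apex up, the centroid sits 2h/3 = 2 × 3.38/3 = 2.25333 m below the apex, so y_c = 3.07 + 2.25333 = 5.32333 m and h_c = 5.32333 × 0.978148 = 5.207 m.
A = ½ × 1.4 × 3.38 = 2.366 m².
Resultant F = γ·h_c·A = 9.81 × 5.207 × 2.366 = 120.857 kN.
I_c = b·h³/36 = 1.4 × 3.38³/36 = 1.50167 m⁴.
Centre of pressure: y_p = y_c + I_c/(y_c·A) = 5.32333 + 1.50167/(5.32333 × 2.366) = 5.32333 + 0.119227 = 5.44256 m along the plane.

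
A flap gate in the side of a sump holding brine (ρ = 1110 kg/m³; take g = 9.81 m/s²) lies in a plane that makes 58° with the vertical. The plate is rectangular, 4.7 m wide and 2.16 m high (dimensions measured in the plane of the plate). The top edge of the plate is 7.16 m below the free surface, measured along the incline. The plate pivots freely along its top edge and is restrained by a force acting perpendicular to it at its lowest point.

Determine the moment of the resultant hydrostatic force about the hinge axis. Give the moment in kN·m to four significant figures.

γ = ρg = 1110 × 9.81 / 1000 = 10.8891 kN/m³.
The plate makes 58° with the vertical, i.e. θ = 90° − 58° = 32° to the horizontal. Measuring y along the incline from the free-surface line, vertical depth h = y·sinθ with sinθ = 0.529919.
The centroid lies 2.16/2 = 1.08 m below the top edge, so y_c = 7.16 + 1.08 = 8.24 m and h_c = 8.24 × 0.529919 = 4.36653 m.
A = 4.7 × 2.16 = 10.152 m².
Resultant F = γ·h_c·A = 10.8891 × 4.36653 × 10.152 = 482.703 kN.
I_c = b·h³/12 = 4.7 × 2.16³/12 = 3.9471 m⁴.
Centre of pressure: y_p = y_c + I_c/(y_c·A) = 8.24 + 3.9471/(8.24 × 10.152) = 8.24 + 0.0471845 = 8.28718 m along the plane.
The resultant acts 1.08 + 0.0471845 = 1.12718 m (along the plate) below the hinge at the top edge, so the moment about the hinge is M = F × 1.12718 = 482.703 × 1.12718 = 544.093 kN·m.

M ≈ 544.1 kN·m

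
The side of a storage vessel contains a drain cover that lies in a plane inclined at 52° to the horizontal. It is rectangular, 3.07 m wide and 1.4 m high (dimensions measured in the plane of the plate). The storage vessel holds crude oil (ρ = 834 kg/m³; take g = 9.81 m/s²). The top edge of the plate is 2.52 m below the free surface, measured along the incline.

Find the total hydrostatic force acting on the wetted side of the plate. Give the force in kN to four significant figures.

γ = ρg = 834 × 9.81 / 1000 = 8.18154 kN/m³.
Let θ = 52° be the plate's angle to the horizontal; measure y along the incline from where the plane meets the free surface. Vertical depth h = y·sinθ with sinθ = 0.788011.
The centroid lies 1.4/2 = 0.7 m below the top edge, so y_c = 2.52 + 0.7 = 3.22 m and h_c = 3.22 × 0.788011 = 2.5374 m.
A = 3.07 × 1.4 = 4.298 m².
Resultant F = γ·h_c·A = 8.18154 × 2.5374 × 4.298 = 89.2258 kN.

F ≈ 89.23 kN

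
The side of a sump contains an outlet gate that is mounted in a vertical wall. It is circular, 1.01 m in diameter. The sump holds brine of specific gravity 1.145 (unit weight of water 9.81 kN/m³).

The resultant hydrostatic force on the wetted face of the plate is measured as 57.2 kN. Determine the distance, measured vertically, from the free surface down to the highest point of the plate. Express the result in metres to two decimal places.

d_top ≈ 5.85 m

γ = 1.145 × 9.81 = 11.23245 kN/m³.
A = π(0.505)² = 0.801185 m².
From F = γ·h_c·A, the centroid depth is h_c = 57.2/(11.23245 × 0.801185) = 6.35607 m.
The centroid is at the centre, 0.505 m below the top of the plate, so the highest point sits at h_top = 6.35607 − 0.505 = 5.85107 m below the surface.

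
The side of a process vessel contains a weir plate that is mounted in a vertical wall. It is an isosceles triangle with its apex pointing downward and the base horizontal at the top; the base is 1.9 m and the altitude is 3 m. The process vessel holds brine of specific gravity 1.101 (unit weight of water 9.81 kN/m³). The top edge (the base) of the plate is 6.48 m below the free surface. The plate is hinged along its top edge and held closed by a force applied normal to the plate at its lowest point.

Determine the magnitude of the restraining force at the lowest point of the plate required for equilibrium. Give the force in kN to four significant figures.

γ = 1.101 × 9.81 = 10.80081 kN/m³.
With the apex down, the centroid sits h/3 = 3/3 = 1 m below the base (the top edge), so the centroid depth is h_c = 6.48 + 1 = 7.48 m.
A = ½ × 1.9 × 3 = 2.85 m².
Resultant F = γ·h_c·A = 10.80081 × 7.48 × 2.85 = 230.252 kN.
I_c = b·h³/36 = 1.9 × 3³/36 = 1.425 m⁴.
Centre of pressure: y_p = y_c + I_c/(y_c·A) = 7.48 + 1.425/(7.48 × 2.85) = 7.48 + 0.0668449 = 7.54684 m along the plane.
The resultant acts 1 + 0.0668449 = 1.06684 m (along the plate) below the hinge at the top edge, so the moment about the hinge is M = F × 1.06684 = 230.252 × 1.06684 = 245.642 kN·m.
A normal force at the bottom, 3 m from the hinge, must supply this moment: P = 245.642/3 = 81.8807 kN.

P ≈ 81.88 kN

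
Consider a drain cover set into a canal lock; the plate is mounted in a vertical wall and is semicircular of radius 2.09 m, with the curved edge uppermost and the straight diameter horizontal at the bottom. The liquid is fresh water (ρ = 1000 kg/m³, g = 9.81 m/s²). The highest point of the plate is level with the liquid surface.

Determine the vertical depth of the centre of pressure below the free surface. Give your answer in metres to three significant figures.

γ = ρg = 1000 × 9.81 = 9810 N/m³ = 9.81 kN/m³.
The centroid lies 4r/(3π) = 0.887024 m above the diameter, so r − 4r/(3π) = 2.09 − 0.887024 = 1.20298 m below the topmost point, so the centroid depth is h_c = 1.20298 m.
A = πr²/2 = π × 2.09²/2 = 6.8614 m².
Resultant F = γ·h_c·A = 9.81 × 1.20298 × 6.8614 = 80.973 kN.
I_c = (π/8 − 8/(9π))·r⁴ = 0.109757 × 2.09⁴ = 2.0942 m⁴.
Centre of pressure: y_p = y_c + I_c/(y_c·A) = 1.20298 + 2.0942/(1.20298 × 6.8614) = 1.20298 + 0.253716 = 1.4567 m along the plane.

h_p = 1.46 m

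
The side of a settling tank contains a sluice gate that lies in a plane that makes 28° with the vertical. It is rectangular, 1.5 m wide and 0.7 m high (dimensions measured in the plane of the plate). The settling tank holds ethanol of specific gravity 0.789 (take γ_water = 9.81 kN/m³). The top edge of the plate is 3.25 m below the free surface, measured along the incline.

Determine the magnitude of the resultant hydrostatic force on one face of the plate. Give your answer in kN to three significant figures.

γ = 0.789 × 9.81 = 7.74009 kN/m³.
The plate makes 28° with the vertical, i.e. θ = 90° − 28° = 62° to the horizontal. Measuring y along the incline from the free-surface line, vertical depth h = y·sinθ with sinθ = 0.882948.
The centroid lies 0.7/2 = 0.35 m below the top edge, so y_c = 3.25 + 0.35 = 3.6 m and h_c = 3.6 × 0.882948 = 3.17861 m.
A = 1.5 × 0.7 = 1.05 m².
Resultant F = γ·h_c·A = 7.74009 × 3.17861 × 1.05 = 25.8329 kN.

F ≈ 25.8 kN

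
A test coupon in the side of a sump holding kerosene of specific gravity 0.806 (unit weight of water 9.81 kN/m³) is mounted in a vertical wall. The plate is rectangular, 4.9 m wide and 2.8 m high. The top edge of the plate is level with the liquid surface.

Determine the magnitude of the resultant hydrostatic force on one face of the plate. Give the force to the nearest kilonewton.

γ = 0.806 × 9.81 = 7.90686 kN/m³.
The centroid lies 2.8/2 = 1.4 m below the top edge, so the centroid depth is h_c = 1.4 m.
A = 4.9 × 2.8 = 13.72 m².
Resultant F = γ·h_c·A = 7.90686 × 1.4 × 13.72 = 151.875 kN.

F ≈ 152 kN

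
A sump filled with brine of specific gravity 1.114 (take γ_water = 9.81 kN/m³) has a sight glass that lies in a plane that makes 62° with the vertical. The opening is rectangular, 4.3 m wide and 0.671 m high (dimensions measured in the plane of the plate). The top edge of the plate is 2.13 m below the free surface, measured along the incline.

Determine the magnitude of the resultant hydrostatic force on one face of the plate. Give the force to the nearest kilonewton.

F ≈ 36 kN

γ = 1.114 × 9.81 = 10.92834 kN/m³.
The plate makes 62° with the vertical, i.e. θ = 90° − 62° = 28° to the horizontal. Measuring y along the incline from the free-surface line, vertical depth h = y·sinθ with sinθ = 0.469472.
The centroid lies 0.671/2 = 0.3355 m below the top edge, so y_c = 2.13 + 0.3355 = 2.4655 m and h_c = 2.4655 × 0.469472 = 1.15748 m.
A = 4.3 × 0.671 = 2.8853 m².
Resultant F = γ·h_c·A = 10.92834 × 1.15748 × 2.8853 = 36.4971 kN.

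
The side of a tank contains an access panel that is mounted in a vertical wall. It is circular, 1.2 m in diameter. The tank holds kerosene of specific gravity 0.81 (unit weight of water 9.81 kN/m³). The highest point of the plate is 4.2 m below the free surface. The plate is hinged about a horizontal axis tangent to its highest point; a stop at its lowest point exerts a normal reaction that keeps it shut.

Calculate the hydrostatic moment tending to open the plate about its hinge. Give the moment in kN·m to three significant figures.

M ≈ 26.7 kN·m

γ = 0.81 × 9.81 = 7.9461 kN/m³.
The centroid is at the centre, 0.6 m below the top of the plate, so the centroid depth is h_c = 4.2 + 0.6 = 4.8 m.
A = π(0.6)² = 1.13097 m².
Resultant F = γ·h_c·A = 7.9461 × 4.8 × 1.13097 = 43.1366 kN.
I_c = πr⁴/4 = π × 0.6⁴/4 = 0.101788 m⁴.
Centre of pressure: y_p = y_c + I_c/(y_c·A) = 4.8 + 0.101788/(4.8 × 1.13097) = 4.8 + 0.0187501 = 4.81875 m along the plane.
The resultant acts 0.6 + 0.0187501 = 0.61875 m (along the plate) below the hinge at the top edge, so the moment about the hinge is M = F × 0.61875 = 43.1366 × 0.61875 = 26.6908 kN·m.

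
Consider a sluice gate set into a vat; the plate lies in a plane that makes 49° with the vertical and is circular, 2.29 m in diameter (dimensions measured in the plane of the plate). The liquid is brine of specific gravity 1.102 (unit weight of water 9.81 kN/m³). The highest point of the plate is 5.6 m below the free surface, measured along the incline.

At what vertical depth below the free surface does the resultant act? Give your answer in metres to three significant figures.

γ = 1.102 × 9.81 = 10.81062 kN/m³.
The plate makes 49° with the vertical, i.e. θ = 90° − 49° = 41° to the horizontal. Measuring y along the incline from the free-surface line, vertical depth h = y·sinθ with sinθ = 0.656059.
The centroid is at the centre, 1.145 m below the top of the plate, so y_c = 5.6 + 1.145 = 6.745 m and h_c = 6.745 × 0.656059 = 4.42512 m.
A = π(1.145)² = 4.11871 m².
Resultant F = γ·h_c·A = 10.81062 × 4.42512 × 4.11871 = 197.032 kN.
I_c = πr⁴/4 = π × 1.145⁴/4 = 1.34993 m⁴.
Centre of pressure: y_p = y_c + I_c/(y_c·A) = 6.745 + 1.34993/(6.745 × 4.11871) = 6.745 + 0.0485924 = 6.79359 m along the plane.
Vertically, h_p = y_p·sinθ = 6.79359 × 0.656059 = 4.457 m.

h_p = 4.46 m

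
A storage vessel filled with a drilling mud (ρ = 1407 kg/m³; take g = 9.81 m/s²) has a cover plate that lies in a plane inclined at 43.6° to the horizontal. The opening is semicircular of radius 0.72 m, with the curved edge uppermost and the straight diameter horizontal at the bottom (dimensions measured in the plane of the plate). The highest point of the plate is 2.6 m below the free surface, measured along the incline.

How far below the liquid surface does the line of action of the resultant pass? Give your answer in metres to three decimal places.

γ = ρg = 1407 × 9.81 / 1000 = 13.80267 kN/m³.
Let θ = 43.6° be the plate's angle to the horizontal; measure y along the incline from where the plane meets the free surface. Vertical depth h = y·sinθ with sinθ = 0.689620.
The centroid lies 4r/(3π) = 0.305577 m above the diameter, so r − 4r/(3π) = 0.72 − 0.305577 = 0.414423 m below the topmost point, so y_c = 2.6 + 0.414423 = 3.01442 m and h_c = 3.01442 × 0.689620 = 2.0788 m.
A = πr²/2 = π × 0.72²/2 = 0.814301 m².
Resultant F = γ·h_c·A = 13.80267 × 2.0788 × 0.814301 = 23.3647 kN.
I_c = (π/8 − 8/(9π))·r⁴ = 0.109757 × 0.72⁴ = 0.0294959 m⁴.
Centre of pressure: y_p = y_c + I_c/(y_c·A) = 3.01442 + 0.0294959/(3.01442 × 0.814301) = 3.01442 + 0.0120164 = 3.02644 m along the plane.
Vertically, h_p = y_p·sinθ = 3.02644 × 0.689620 = 2.08709 m.

h_p = 2.087 m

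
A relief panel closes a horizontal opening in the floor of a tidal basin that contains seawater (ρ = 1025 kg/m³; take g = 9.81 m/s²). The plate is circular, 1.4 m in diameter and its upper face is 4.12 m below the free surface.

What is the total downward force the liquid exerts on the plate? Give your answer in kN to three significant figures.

F ≈ 63.8 kN

γ = ρg = 1025 × 9.81 / 1000 = 10.05525 kN/m³.
The plate is horizontal, so pressure is uniform at p = γ·h = 10.05525 × 4.12 = 41.4276 kN/m².
A = π(0.7)² = 1.53938 m².
F = p·A = 41.4276 × 1.53938 = 63.7728 kN.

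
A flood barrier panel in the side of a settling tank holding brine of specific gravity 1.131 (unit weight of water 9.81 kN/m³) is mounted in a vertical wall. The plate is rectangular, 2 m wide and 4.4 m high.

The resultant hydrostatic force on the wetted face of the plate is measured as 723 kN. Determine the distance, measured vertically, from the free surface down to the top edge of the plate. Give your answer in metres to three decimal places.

d_top ≈ 5.205 m

γ = 1.131 × 9.81 = 11.09511 kN/m³.
A = 2 × 4.4 = 8.8 m².
From F = γ·h_c·A, the centroid depth is h_c = 723/(11.09511 × 8.8) = 7.40498 m.
The centroid lies 4.4/2 = 2.2 m below the top edge, so the top edge sits at h_top = 7.40498 − 2.2 = 5.20498 m below the surface.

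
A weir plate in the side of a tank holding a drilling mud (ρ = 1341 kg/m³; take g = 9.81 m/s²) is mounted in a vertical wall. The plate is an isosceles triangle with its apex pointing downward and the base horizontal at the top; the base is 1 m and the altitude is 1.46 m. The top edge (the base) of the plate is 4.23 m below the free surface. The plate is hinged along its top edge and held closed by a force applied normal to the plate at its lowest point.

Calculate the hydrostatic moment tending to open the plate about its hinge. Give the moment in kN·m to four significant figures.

γ = ρg = 1341 × 9.81 / 1000 = 13.15521 kN/m³.
With the apex down, the centroid sits h/3 = 1.46/3 = 0.486667 m below the base (the top edge), so the centroid depth is h_c = 4.23 + 0.486667 = 4.71667 m.
A = ½ × 1 × 1.46 = 0.73 m².
Resultant F = γ·h_c·A = 13.15521 × 4.71667 × 0.73 = 45.2956 kN.
I_c = b·h³/36 = 1 × 1.46³/36 = 0.0864482 m⁴.
Centre of pressure: y_p = y_c + I_c/(y_c·A) = 4.71667 + 0.0864482/(4.71667 × 0.73) = 4.71667 + 0.0251072 = 4.74178 m along the plane.
The resultant acts 0.486667 + 0.0251072 = 0.511774 m (along the plate) below the hinge at the top edge, so the moment about the hinge is M = F × 0.511774 = 45.2956 × 0.511774 = 23.1811 kN·m.

M ≈ 23.18 kN·m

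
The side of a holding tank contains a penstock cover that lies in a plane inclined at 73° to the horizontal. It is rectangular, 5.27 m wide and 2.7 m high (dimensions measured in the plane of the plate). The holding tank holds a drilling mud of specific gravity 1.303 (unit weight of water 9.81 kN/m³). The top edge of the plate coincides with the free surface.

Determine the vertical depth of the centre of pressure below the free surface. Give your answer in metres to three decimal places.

h_p = 1.721 m

γ = 1.303 × 9.81 = 12.78243 kN/m³.
Let θ = 73° be the plate's angle to the horizontal; measure y along the incline from where the plane meets the free surface. Vertical depth h = y·sinθ with sinθ = 0.956305.
The centroid lies 2.7/2 = 1.35 m below the top edge, so y_c = 1.35 m and h_c = 1.35 × 0.956305 = 1.29101 m.
A = 5.27 × 2.7 = 14.229 m².
Resultant F = γ·h_c·A = 12.78243 × 1.29101 × 14.229 = 234.81 kN.
I_c = b·h³/12 = 5.27 × 2.7³/12 = 8.64412 m⁴.
Centre of pressure: y_p = y_c + I_c/(y_c·A) = 1.35 + 8.64412/(1.35 × 14.229) = 1.35 + 0.45 = 1.8 m along the plane.
Vertically, h_p = y_p·sinθ = 1.8 × 0.956305 = 1.72135 m.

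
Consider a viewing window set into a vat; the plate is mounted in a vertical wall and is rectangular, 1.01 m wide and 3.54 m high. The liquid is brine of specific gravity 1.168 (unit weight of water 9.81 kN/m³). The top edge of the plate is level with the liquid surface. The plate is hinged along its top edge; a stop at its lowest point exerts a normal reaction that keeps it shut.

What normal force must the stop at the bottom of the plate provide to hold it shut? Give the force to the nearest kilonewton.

γ = 1.168 × 9.81 = 11.45808 kN/m³.
The centroid lies 3.54/2 = 1.77 m below the top edge, so the centroid depth is h_c = 1.77 m.
A = 1.01 × 3.54 = 3.5754 m².
Resultant F = γ·h_c·A = 11.45808 × 1.77 × 3.5754 = 72.512 kN.
I_c = b·h³/12 = 1.01 × 3.54³/12 = 3.73379 m⁴.
Centre of pressure: y_p = y_c + I_c/(y_c·A) = 1.77 + 3.73379/(1.77 × 3.5754) = 1.77 + 0.59 = 2.36 m along the plane.
The resultant acts 1.77 + 0.59 = 2.36 m (along the plate) below the hinge at the top edge, so the moment about the hinge is M = F × 2.36 = 72.512 × 2.36 = 171.128 kN·m.
A normal force at the bottom, 3.54 m from the hinge, must supply this moment: P = 171.128/3.54 = 48.3412 kN.

P ≈ 48 kN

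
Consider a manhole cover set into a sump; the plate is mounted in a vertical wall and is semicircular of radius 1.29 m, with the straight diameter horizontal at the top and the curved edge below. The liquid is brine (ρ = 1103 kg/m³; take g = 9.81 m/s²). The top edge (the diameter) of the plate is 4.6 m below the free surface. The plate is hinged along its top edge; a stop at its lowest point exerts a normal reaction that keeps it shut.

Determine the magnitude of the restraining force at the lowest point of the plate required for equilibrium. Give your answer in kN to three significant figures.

γ = ρg = 1103 × 9.81 / 1000 = 10.82043 kN/m³.
The centroid of a semicircle lies 4r/(3π) = 0.547493 m from the diameter, here below the top edge, so the centroid depth is h_c = 4.6 + 0.547493 = 5.14749 m.
A = πr²/2 = π × 1.29²/2 = 2.61396 m².
Resultant F = γ·h_c·A = 10.82043 × 5.14749 × 2.61396 = 145.592 kN.
I_c = (π/8 − 8/(9π))·r⁴ = 0.109757 × 1.29⁴ = 0.303942 m⁴.
Centre of pressure: y_p = y_c + I_c/(y_c·A) = 5.14749 + 0.303942/(5.14749 × 2.61396) = 5.14749 + 0.022589 = 5.17008 m along the plane.
The resultant acts 0.547493 + 0.022589 = 0.570082 m (along the plate) below the hinge at the top edge, so the moment about the hinge is M = F × 0.570082 = 145.592 × 0.570082 = 82.9994 kN·m.
A normal force at the bottom, 1.29 m from the hinge, must supply this moment: P = 82.9994/1.29 = 64.3406 kN.

P ≈ 64.3 kN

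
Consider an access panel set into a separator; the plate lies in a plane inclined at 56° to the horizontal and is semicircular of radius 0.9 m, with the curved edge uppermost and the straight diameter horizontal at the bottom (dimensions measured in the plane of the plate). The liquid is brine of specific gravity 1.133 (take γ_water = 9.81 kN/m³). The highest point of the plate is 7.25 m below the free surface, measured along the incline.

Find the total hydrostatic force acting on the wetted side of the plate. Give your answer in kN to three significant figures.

F ≈ 91.1 kN

γ = 1.133 × 9.81 = 11.11473 kN/m³.
Let θ = 56° be the plate's angle to the horizontal; measure y along the incline from where the plane meets the free surface. Vertical depth h = y·sinθ with sinθ = 0.829038.
The centroid lies 4r/(3π) = 0.381972 m above the diameter, so r − 4r/(3π) = 0.9 − 0.381972 = 0.518028 m below the topmost point, so y_c = 7.25 + 0.518028 = 7.76803 m and h_c = 7.76803 × 0.829038 = 6.43999 m.
A = πr²/2 = π × 0.9²/2 = 1.27235 m².
Resultant F = γ·h_c·A = 11.11473 × 6.43999 × 1.27235 = 91.0732 kN.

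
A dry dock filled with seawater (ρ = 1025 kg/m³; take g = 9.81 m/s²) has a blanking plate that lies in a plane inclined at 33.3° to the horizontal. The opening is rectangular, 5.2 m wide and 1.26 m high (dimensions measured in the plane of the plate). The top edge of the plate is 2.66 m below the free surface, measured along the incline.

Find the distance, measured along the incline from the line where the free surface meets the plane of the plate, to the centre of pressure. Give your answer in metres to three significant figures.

γ = ρg = 1025 × 9.81 / 1000 = 10.05525 kN/m³.
Let θ = 33.3° be the plate's angle to the horizontal; measure y along the incline from where the plane meets the free surface. Vertical depth h = y·sinθ with sinθ = 0.549023.
The centroid lies 1.26/2 = 0.63 m below the top edge, so y_c = 2.66 + 0.63 = 3.29 m and h_c = 3.29 × 0.549023 = 1.80629 m.
A = 5.2 × 1.26 = 6.552 m².
Resultant F = γ·h_c·A = 10.05525 × 1.80629 × 6.552 = 119.002 kN.
I_c = b·h³/12 = 5.2 × 1.26³/12 = 0.86683 m⁴.
Centre of pressure: y_p = y_c + I_c/(y_c·A) = 3.29 + 0.86683/(3.29 × 6.552) = 3.29 + 0.0402128 = 3.33021 m along the plane.

y_p = 3.33 m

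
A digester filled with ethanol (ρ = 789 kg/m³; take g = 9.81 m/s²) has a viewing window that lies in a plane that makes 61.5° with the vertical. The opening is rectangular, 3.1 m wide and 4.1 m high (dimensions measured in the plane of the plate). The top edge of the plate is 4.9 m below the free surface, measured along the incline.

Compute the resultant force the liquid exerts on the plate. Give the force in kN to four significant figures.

F ≈ 326.2 kN

γ = ρg = 789 × 9.81 / 1000 = 7.74009 kN/m³.
The plate makes 61.5° with the vertical, i.e. θ = 90° − 61.5° = 28.5° to the horizontal. Measuring y along the incline from the free-surface line, vertical depth h = y·sinθ with sinθ = 0.477159.
The centroid lies 4.1/2 = 2.05 m below the top edge, so y_c = 4.9 + 2.05 = 6.95 m and h_c = 6.95 × 0.477159 = 3.31626 m.
A = 3.1 × 4.1 = 12.71 m².
Resultant F = γ·h_c·A = 7.74009 × 3.31626 × 12.71 = 326.242 kN.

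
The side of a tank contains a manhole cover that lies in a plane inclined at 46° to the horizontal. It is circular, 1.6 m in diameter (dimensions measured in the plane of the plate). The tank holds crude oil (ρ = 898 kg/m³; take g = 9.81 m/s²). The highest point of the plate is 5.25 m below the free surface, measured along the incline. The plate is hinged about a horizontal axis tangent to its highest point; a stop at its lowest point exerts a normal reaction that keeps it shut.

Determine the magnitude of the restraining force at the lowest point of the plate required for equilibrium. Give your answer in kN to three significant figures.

γ = ρg = 898 × 9.81 / 1000 = 8.80938 kN/m³.
Let θ = 46° be the plate's angle to the horizontal; measure y along the incline from where the plane meets the free surface. Vertical depth h = y·sinθ with sinθ = 0.719340.
The centroid is at the centre, 0.8 m below the top of the plate, so y_c = 5.25 + 0.8 = 6.05 m and h_c = 6.05 × 0.719340 = 4.35201 m.
A = π(0.8)² = 2.01062 m².
Resultant F = γ·h_c·A = 8.80938 × 4.35201 × 2.01062 = 77.0842 kN.
I_c = πr⁴/4 = π × 0.8⁴/4 = 0.321699 m⁴.
Centre of pressure: y_p = y_c + I_c/(y_c·A) = 6.05 + 0.321699/(6.05 × 2.01062) = 6.05 + 0.0264463 = 6.07645 m along the plane.
The resultant acts 0.8 + 0.0264463 = 0.826446 m (along the plate) below the hinge at the top edge, so the moment about the hinge is M = F × 0.826446 = 77.0842 × 0.826446 = 63.7059 kN·m.
A normal force at the bottom, 1.6 m from the hinge, must supply this moment: P = 63.7059/1.6 = 39.8162 kN.

P ≈ 39.8 kN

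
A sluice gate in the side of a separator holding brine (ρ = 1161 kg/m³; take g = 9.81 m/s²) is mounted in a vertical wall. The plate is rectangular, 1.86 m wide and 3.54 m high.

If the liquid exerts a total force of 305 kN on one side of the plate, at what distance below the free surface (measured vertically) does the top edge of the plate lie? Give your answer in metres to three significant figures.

d_top ≈ 2.30 m

γ = ρg = 1161 × 9.81 / 1000 = 11.38941 kN/m³.
A = 1.86 × 3.54 = 6.5844 m².
From F = γ·h_c·A, the centroid depth is h_c = 305/(11.38941 × 6.5844) = 4.06708 m.
The centroid lies 3.54/2 = 1.77 m below the top edge, so the top edge sits at h_top = 4.06708 − 1.77 = 2.29708 m below the surface.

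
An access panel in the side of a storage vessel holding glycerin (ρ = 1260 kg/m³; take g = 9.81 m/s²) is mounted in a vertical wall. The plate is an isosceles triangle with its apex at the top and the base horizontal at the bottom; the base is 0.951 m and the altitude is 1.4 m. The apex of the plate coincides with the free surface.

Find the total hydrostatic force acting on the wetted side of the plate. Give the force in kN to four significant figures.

F ≈ 7.680 kN

γ = ρg = 1260 × 9.81 / 1000 = 12.3606 kN/m³.
With the apex up, the centroid sits 2h/3 = 2 × 1.4/3 = 0.933333 m below the apex, so the centroid depth is h_c = 0.933333 m.
A = ½ × 0.951 × 1.4 = 0.6657 m².
Resultant F = γ·h_c·A = 12.3606 × 0.933333 × 0.6657 = 7.67989 kN.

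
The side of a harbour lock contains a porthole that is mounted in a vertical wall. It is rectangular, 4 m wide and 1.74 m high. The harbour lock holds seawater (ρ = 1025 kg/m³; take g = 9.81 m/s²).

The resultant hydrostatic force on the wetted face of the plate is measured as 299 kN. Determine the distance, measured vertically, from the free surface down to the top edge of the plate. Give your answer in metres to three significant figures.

γ = ρg = 1025 × 9.81 / 1000 = 10.05525 kN/m³.
A = 4 × 1.74 = 6.96 m².
From F = γ·h_c·A, the centroid depth is h_c = 299/(10.05525 × 6.96) = 4.27237 m.
The centroid lies 1.74/2 = 0.87 m below the top edge, so the top edge sits at h_top = 4.27237 − 0.87 = 3.40237 m below the surface.

d_top ≈ 3.40 m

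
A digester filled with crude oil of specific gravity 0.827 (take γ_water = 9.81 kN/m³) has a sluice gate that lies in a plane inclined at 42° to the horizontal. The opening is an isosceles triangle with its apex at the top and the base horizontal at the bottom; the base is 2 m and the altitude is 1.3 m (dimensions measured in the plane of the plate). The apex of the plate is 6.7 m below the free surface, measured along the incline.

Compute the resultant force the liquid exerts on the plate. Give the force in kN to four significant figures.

F ≈ 53.40 kN

γ = 0.827 × 9.81 = 8.11287 kN/m³.
Let θ = 42° be the plate's angle to the horizontal; measure y along the incline from where the plane meets the free surface. Vertical depth h = y·sinθ with sinθ = 0.669131.
With the apex up, the centroid sits 2h/3 = 2 × 1.3/3 = 0.866667 m below the apex, so y_c = 6.7 + 0.866667 = 7.56667 m and h_c = 7.56667 × 0.669131 = 5.06309 m.
A = ½ × 2 × 1.3 = 1.3 m².
Resultant F = γ·h_c·A = 8.11287 × 5.06309 × 1.3 = 53.399 kN.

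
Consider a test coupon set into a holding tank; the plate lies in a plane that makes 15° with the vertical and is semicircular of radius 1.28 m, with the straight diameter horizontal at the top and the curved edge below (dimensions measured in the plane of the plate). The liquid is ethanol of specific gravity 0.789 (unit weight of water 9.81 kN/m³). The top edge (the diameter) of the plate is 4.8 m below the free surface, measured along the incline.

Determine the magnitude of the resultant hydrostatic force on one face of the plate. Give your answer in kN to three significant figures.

F ≈ 103 kN

γ = 0.789 × 9.81 = 7.74009 kN/m³.
The plate makes 15° with the vertical, i.e. θ = 90° − 15° = 75° to the horizontal. Measuring y along the incline from the free-surface line, vertical depth h = y·sinθ with sinθ = 0.965926.
The centroid of a semicircle lies 4r/(3π) = 0.543249 m from the diameter, here below the top edge, so y_c = 4.8 + 0.543249 = 5.34325 m and h_c = 5.34325 × 0.965926 = 5.16118 m.
A = πr²/2 = π × 1.28²/2 = 2.57359 m².
Resultant F = γ·h_c·A = 7.74009 × 5.16118 × 2.57359 = 102.81 kN.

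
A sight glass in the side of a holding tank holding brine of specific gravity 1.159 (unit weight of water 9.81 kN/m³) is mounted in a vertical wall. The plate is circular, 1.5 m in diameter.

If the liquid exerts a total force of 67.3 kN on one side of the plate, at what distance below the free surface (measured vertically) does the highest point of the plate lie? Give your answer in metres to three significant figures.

d_top ≈ 2.60 m

γ = 1.159 × 9.81 = 11.36979 kN/m³.
A = π(0.75)² = 1.76715 m².
From F = γ·h_c·A, the centroid depth is h_c = 67.3/(11.36979 × 1.76715) = 3.34957 m.
The centroid is at the centre, 0.75 m below the top of the plate, so the highest point sits at h_top = 3.34957 − 0.75 = 2.59957 m below the surface.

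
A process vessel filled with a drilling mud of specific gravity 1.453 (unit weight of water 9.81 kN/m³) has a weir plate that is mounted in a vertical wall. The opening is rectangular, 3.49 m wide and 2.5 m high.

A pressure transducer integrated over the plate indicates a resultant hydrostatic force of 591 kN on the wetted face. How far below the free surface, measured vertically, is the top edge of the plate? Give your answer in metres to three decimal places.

d_top ≈ 3.502 m

γ = 1.453 × 9.81 = 14.25393 kN/m³.
A = 3.49 × 2.5 = 8.725 m².
From F = γ·h_c·A, the centroid depth is h_c = 591/(14.25393 × 8.725) = 4.75212 m.
The centroid lies 2.5/2 = 1.25 m below the top edge, so the top edge sits at h_top = 4.75212 − 1.25 = 3.50212 m below the surface.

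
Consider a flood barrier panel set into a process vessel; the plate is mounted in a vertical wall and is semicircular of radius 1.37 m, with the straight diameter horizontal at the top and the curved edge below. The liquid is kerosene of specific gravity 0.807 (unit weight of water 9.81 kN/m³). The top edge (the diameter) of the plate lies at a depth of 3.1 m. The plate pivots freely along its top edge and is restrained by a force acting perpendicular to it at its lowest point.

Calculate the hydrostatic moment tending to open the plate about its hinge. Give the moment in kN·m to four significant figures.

M ≈ 53.02 kN·m

γ = 0.807 × 9.81 = 7.91667 kN/m³.
The centroid of a semicircle lies 4r/(3π) = 0.581446 m from the diameter, here below the top edge, so the centroid depth is h_c = 3.1 + 0.581446 = 3.68145 m.
A = πr²/2 = π × 1.37²/2 = 2.94823 m².
Resultant F = γ·h_c·A = 7.91667 × 3.68145 × 2.94823 = 85.9256 kN.
I_c = (π/8 − 8/(9π))·r⁴ = 0.109757 × 1.37⁴ = 0.386647 m⁴.
Centre of pressure: y_p = y_c + I_c/(y_c·A) = 3.68145 + 0.386647/(3.68145 × 2.94823) = 3.68145 + 0.0356233 = 3.71707 m along the plane.
The resultant acts 0.581446 + 0.0356233 = 0.617069 m (along the plate) below the hinge at the top edge, so the moment about the hinge is M = F × 0.617069 = 85.9256 × 0.617069 = 53.022 kN·m.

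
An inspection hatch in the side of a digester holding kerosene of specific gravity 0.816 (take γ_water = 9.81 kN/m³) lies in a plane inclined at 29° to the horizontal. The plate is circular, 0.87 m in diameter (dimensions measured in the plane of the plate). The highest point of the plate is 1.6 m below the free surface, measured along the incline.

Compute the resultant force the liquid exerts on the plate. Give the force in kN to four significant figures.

γ = 0.816 × 9.81 = 8.00496 kN/m³.
Let θ = 29° be the plate's angle to the horizontal; measure y along the incline from where the plane meets the free surface. Vertical depth h = y·sinθ with sinθ = 0.484810.
The centroid is at the centre, 0.435 m below the top of the plate, so y_c = 1.6 + 0.435 = 2.035 m and h_c = 2.035 × 0.484810 = 0.986588 m.
A = π(0.435)² = 0.594468 m².
Resultant F = γ·h_c·A = 8.00496 × 0.986588 × 0.594468 = 4.69487 kN.

F ≈ 4.695 kN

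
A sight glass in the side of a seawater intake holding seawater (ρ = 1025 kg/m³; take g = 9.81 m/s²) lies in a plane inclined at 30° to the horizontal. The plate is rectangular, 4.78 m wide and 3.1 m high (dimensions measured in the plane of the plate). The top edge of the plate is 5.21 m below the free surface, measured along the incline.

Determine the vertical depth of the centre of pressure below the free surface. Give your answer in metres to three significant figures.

γ = ρg = 1025 × 9.81 / 1000 = 10.05525 kN/m³.
Let θ = 30° be the plate's angle to the horizontal; measure y along the incline from where the plane meets the free surface. Vertical depth h = y·sinθ with sinθ = 0.500000.
The centroid lies 3.1/2 = 1.55 m below the top edge, so y_c = 5.21 + 1.55 = 6.76 m and h_c = 6.76 × 0.500000 = 3.38 m.
A = 4.78 × 3.1 = 14.818 m².
Resultant F = γ·h_c·A = 10.05525 × 3.38 × 14.818 = 503.616 kN.
I_c = b·h³/12 = 4.78 × 3.1³/12 = 11.8667 m⁴.
Centre of pressure: y_p = y_c + I_c/(y_c·A) = 6.76 + 11.8667/(6.76 × 14.818) = 6.76 + 0.118466 = 6.87847 m along the plane.
Vertically, h_p = y_p·sinθ = 6.87847 × 0.500000 = 3.43924 m.

h_p = 3.44 m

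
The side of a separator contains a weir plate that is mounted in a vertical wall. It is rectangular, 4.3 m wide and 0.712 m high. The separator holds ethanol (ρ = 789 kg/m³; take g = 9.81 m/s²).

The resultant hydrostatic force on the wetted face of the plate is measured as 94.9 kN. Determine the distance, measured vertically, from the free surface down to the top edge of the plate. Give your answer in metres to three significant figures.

γ = ρg = 789 × 9.81 / 1000 = 7.74009 kN/m³.
A = 4.3 × 0.712 = 3.0616 m².
From F = γ·h_c·A, the centroid depth is h_c = 94.9/(7.74009 × 3.0616) = 4.00472 m.
The centroid lies 0.712/2 = 0.356 m below the top edge, so the top edge sits at h_top = 4.00472 − 0.356 = 3.64872 m below the surface.

d_top ≈ 3.65 m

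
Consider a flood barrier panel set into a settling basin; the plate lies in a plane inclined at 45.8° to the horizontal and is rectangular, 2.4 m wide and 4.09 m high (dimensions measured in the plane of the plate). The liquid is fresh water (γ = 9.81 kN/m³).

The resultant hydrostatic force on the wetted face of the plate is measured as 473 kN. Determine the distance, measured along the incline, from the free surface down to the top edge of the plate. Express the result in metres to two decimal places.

y_top ≈ 4.81 m

γ = 9.81 kN/m³.
A = 2.4 × 4.09 = 9.816 m².
From F = γ·h_c·A, the centroid depth is h_c = 473/(9.81 × 9.816) = 4.91199 m.
Let θ = 45.8° be the plate's angle to the horizontal; measure y along the incline from where the plane meets the free surface. Vertical depth h = y·sinθ with sinθ = 0.716911.
Along the incline, y_c = h_c/sinθ = 4.91199/0.716911 = 6.8516 m.
The centroid lies 4.09/2 = 2.045 m below the top edge, so the top edge sits at y_top = 6.8516 − 2.045 = 4.8066 m along the incline.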